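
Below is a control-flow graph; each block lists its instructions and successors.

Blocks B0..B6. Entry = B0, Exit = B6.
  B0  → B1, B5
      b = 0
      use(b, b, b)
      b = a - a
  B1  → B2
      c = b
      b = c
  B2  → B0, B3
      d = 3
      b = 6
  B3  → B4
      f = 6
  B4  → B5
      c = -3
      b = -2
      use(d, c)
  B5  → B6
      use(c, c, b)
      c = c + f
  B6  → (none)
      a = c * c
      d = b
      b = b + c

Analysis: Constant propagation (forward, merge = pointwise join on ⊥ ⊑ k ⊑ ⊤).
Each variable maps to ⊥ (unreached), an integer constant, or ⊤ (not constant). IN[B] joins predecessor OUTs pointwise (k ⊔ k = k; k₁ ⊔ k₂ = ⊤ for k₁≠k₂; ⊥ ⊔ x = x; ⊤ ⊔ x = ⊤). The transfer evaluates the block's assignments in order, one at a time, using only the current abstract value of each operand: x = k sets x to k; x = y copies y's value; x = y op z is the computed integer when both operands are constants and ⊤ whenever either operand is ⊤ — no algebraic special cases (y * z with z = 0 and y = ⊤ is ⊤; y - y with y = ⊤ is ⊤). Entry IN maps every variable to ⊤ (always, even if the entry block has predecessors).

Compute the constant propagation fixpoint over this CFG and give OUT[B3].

Converged values:
  B0:  IN=(all ⊤)  OUT=(all ⊤)
  B1:  IN=(all ⊤)  OUT=(all ⊤)
  B2:  IN=(all ⊤)  OUT={b:6, d:3; rest ⊤}
  B3:  IN={b:6, d:3; rest ⊤}  OUT={b:6, d:3, f:6; rest ⊤}
  B4:  IN={b:6, d:3, f:6; rest ⊤}  OUT={b:-2, c:-3, d:3, f:6; rest ⊤}
  B5:  IN=(all ⊤)  OUT=(all ⊤)
  B6:  IN=(all ⊤)  OUT=(all ⊤)

Merge at B3: IN[B3] = OUT[B2] = {a: ⊤, b: 6, c: ⊤, d: 3, e: ⊤, f: ⊤}
Applying B3's transfer function to that IN value gives OUT[B3] (row B3 above).

Answer: {a: ⊤, b: 6, c: ⊤, d: 3, e: ⊤, f: 6}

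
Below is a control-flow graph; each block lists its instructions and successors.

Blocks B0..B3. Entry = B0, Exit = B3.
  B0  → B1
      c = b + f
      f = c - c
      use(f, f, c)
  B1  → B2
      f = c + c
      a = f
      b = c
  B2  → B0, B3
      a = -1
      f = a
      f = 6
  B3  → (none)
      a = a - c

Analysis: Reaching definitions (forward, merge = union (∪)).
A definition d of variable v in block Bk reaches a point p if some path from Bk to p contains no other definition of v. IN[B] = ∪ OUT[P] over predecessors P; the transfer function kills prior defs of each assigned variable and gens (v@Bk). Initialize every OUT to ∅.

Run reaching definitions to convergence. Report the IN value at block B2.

Fixpoint table:
  B0:   IN={a@B2, b@B1, c@B0, f@B2}   OUT={a@B2, b@B1, c@B0, f@B0}
  B1:   IN={a@B2, b@B1, c@B0, f@B0}   OUT={a@B1, b@B1, c@B0, f@B1}
  B2:   IN={a@B1, b@B1, c@B0, f@B1}   OUT={a@B2, b@B1, c@B0, f@B2}
  B3:   IN={a@B2, b@B1, c@B0, f@B2}   OUT={a@B3, b@B1, c@B0, f@B2}

Merge at B2: IN[B2] = OUT[B1] = {a@B1, b@B1, c@B0, f@B1}

Answer: {a@B1, b@B1, c@B0, f@B1}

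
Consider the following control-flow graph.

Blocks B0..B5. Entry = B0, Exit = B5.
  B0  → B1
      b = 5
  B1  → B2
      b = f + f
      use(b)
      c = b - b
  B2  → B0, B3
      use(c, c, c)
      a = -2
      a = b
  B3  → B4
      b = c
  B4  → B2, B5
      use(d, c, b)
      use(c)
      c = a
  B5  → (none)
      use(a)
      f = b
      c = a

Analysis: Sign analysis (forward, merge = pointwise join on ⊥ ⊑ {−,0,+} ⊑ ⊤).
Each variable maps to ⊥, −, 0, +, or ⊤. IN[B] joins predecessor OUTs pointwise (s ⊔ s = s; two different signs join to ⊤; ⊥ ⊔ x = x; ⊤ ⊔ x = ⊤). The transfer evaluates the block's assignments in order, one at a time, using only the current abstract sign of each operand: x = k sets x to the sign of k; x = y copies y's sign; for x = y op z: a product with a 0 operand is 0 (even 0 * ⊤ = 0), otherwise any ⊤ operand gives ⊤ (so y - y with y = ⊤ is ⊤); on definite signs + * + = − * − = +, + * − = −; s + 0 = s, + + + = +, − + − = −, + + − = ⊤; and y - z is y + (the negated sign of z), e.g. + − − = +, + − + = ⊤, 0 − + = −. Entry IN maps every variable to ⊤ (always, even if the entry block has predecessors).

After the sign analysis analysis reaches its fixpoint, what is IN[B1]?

Fixpoint table:
  B0: | IN=(all ⊤) | OUT={b:+; rest ⊤}
  B1: | IN={b:+; rest ⊤} | OUT=(all ⊤)
  B2: | IN=(all ⊤) | OUT=(all ⊤)
  B3: | IN=(all ⊤) | OUT=(all ⊤)
  B4: | IN=(all ⊤) | OUT=(all ⊤)
  B5: | IN=(all ⊤) | OUT=(all ⊤)

Merge at B1: IN[B1] = OUT[B0] = {a: ⊤, b: +, c: ⊤, d: ⊤, e: ⊤, f: ⊤}

Answer: {a: ⊤, b: +, c: ⊤, d: ⊤, e: ⊤, f: ⊤}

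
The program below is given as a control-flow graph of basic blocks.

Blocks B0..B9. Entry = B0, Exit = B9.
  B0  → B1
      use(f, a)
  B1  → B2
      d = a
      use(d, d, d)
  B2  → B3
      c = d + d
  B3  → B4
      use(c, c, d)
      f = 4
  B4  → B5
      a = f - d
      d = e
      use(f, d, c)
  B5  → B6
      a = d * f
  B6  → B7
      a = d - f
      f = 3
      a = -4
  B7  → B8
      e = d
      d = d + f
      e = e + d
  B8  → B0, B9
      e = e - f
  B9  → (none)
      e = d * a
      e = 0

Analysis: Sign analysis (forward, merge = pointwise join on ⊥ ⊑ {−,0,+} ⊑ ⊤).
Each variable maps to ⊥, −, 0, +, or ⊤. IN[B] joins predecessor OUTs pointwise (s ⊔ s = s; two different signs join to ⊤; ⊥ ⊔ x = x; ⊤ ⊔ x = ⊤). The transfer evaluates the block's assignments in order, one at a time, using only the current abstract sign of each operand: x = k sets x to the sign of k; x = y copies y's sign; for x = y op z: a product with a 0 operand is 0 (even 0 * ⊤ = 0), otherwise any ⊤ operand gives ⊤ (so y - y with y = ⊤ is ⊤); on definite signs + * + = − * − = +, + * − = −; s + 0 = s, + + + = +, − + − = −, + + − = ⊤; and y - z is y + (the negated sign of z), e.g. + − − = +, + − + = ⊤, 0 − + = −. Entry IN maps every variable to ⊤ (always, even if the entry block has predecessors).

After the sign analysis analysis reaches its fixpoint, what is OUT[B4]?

Per-block solution:
  B0:   IN=(all ⊤)   OUT=(all ⊤)
  B1:   IN=(all ⊤)   OUT=(all ⊤)
  B2:   IN=(all ⊤)   OUT=(all ⊤)
  B3:   IN=(all ⊤)   OUT={f:+; rest ⊤}
  B4:   IN={f:+; rest ⊤}   OUT={f:+; rest ⊤}
  B5:   IN={f:+; rest ⊤}   OUT={f:+; rest ⊤}
  B6:   IN={f:+; rest ⊤}   OUT={a:-, f:+; rest ⊤}
  B7:   IN={a:-, f:+; rest ⊤}   OUT={a:-, f:+; rest ⊤}
  B8:   IN={a:-, f:+; rest ⊤}   OUT={a:-, f:+; rest ⊤}
  B9:   IN={a:-, f:+; rest ⊤}   OUT={a:-, e:0, f:+; rest ⊤}

Merge at B4: IN[B4] = OUT[B3] = {a: ⊤, b: ⊤, c: ⊤, d: ⊤, e: ⊤, f: +}
Applying B4's transfer function to that IN value gives OUT[B4] (row B4 above).

Answer: {a: ⊤, b: ⊤, c: ⊤, d: ⊤, e: ⊤, f: +}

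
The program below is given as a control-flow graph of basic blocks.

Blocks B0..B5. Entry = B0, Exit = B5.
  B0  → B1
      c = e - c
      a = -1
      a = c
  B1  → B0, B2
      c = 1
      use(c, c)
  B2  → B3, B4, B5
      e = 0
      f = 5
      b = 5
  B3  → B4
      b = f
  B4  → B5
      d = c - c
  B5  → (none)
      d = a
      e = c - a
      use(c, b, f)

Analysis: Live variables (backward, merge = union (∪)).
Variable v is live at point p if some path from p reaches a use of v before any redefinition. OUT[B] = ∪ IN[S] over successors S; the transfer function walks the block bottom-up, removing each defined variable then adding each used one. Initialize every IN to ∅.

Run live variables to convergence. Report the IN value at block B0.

Per-block solution:
  B0: | IN={c, e} | OUT={a, e}
  B1: | IN={a, e} | OUT={a, c, e}
  B2: | IN={a, c} | OUT={a, b, c, f}
  B3: | IN={a, c, f} | OUT={a, b, c, f}
  B4: | IN={a, b, c, f} | OUT={a, b, c, f}
  B5: | IN={a, b, c, f} | OUT={}

Merge at B0: OUT[B0] = IN[B1] = {a, e}
Applying B0's transfer function to that OUT value gives IN[B0] (row B0 above).

Answer: {c, e}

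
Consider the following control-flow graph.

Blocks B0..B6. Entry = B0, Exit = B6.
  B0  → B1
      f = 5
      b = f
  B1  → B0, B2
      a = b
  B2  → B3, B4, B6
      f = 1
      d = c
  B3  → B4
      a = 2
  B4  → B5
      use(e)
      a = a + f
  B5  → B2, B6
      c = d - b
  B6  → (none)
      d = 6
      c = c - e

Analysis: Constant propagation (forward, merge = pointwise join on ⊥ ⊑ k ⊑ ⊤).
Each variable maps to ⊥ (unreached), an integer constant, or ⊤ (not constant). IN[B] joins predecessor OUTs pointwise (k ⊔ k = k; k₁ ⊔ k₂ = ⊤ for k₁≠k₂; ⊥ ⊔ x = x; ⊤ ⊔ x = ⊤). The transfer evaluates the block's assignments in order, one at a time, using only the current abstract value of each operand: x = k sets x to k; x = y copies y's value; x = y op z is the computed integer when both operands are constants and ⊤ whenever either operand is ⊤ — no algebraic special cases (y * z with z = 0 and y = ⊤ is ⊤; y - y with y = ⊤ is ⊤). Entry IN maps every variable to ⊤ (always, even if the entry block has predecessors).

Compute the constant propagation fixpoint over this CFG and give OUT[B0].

Answer: {a: ⊤, b: 5, c: ⊤, d: ⊤, e: ⊤, f: 5}

Working:
Fixpoint table:
  B0:   IN=(all ⊤)   OUT={b:5, f:5; rest ⊤}
  B1:   IN={b:5, f:5; rest ⊤}   OUT={a:5, b:5, f:5; rest ⊤}
  B2:   IN={b:5; rest ⊤}   OUT={b:5, f:1; rest ⊤}
  B3:   IN={b:5, f:1; rest ⊤}   OUT={a:2, b:5, f:1; rest ⊤}
  B4:   IN={b:5, f:1; rest ⊤}   OUT={b:5, f:1; rest ⊤}
  B5:   IN={b:5, f:1; rest ⊤}   OUT={b:5, f:1; rest ⊤}
  B6:   IN={b:5, f:1; rest ⊤}   OUT={b:5, d:6, f:1; rest ⊤}

Merge at B0 (entry node, so the boundary value (all ⊤) is joined with the incoming edge(s)): IN[B0] = (all ⊤) ⊔ OUT[B1] = {a: ⊤, b: ⊤, c: ⊤, d: ⊤, e: ⊤, f: ⊤}
Applying B0's transfer function to that IN value gives OUT[B0] (row B0 above).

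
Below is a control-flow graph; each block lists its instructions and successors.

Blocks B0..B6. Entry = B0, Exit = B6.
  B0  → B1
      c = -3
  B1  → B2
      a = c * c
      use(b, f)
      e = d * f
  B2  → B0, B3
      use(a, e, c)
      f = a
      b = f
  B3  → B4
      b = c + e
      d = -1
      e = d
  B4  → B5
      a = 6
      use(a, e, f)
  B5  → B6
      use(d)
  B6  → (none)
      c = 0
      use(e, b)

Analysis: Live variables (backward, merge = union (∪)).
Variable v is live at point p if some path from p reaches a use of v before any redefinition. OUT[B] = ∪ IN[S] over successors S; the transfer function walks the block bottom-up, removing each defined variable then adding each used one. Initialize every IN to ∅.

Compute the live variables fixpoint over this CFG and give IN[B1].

Fixpoint table:
  B0:  IN={b, d, f}  OUT={b, c, d, f}
  B1:  IN={b, c, d, f}  OUT={a, c, d, e}
  B2:  IN={a, c, d, e}  OUT={b, c, d, e, f}
  B3:  IN={c, e, f}  OUT={b, d, e, f}
  B4:  IN={b, d, e, f}  OUT={b, d, e}
  B5:  IN={b, d, e}  OUT={b, e}
  B6:  IN={b, e}  OUT={}

Merge at B1: OUT[B1] = IN[B2] = {a, c, d, e}
Applying B1's transfer function to that OUT value gives IN[B1] (row B1 above).

Answer: {b, c, d, f}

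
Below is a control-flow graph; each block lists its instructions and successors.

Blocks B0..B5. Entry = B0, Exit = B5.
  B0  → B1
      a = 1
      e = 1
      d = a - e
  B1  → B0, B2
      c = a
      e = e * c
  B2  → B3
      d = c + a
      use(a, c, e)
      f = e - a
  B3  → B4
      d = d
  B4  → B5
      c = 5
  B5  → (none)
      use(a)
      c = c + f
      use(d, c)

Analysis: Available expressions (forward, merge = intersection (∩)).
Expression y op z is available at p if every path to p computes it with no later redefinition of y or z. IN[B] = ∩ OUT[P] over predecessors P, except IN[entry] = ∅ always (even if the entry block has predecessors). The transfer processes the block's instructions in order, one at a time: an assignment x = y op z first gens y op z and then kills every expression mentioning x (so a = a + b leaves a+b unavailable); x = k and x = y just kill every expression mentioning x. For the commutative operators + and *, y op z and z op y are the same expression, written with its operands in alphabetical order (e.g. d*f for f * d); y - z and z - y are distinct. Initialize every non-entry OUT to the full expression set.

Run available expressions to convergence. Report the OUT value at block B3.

Answer: {a+c, e-a}

Trace:
Per-block solution:
  B0: | IN={} | OUT={a-e}
  B1: | IN={a-e} | OUT={}
  B2: | IN={} | OUT={a+c, e-a}
  B3: | IN={a+c, e-a} | OUT={a+c, e-a}
  B4: | IN={a+c, e-a} | OUT={e-a}
  B5: | IN={e-a} | OUT={e-a}

Merge at B3: IN[B3] = OUT[B2] = {a+c, e-a}
Applying B3's transfer function to that IN value gives OUT[B3] (row B3 above).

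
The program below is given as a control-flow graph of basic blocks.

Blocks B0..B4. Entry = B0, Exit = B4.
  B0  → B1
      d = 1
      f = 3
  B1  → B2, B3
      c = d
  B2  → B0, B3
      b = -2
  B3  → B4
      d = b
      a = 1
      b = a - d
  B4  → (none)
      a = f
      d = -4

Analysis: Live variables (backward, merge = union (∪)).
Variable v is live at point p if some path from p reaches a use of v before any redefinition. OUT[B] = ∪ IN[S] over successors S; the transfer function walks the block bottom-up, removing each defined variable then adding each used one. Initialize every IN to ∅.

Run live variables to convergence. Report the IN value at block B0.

Fixpoint table:
  B0:   IN={b}   OUT={b, d, f}
  B1:   IN={b, d, f}   OUT={b, f}
  B2:   IN={f}   OUT={b, f}
  B3:   IN={b, f}   OUT={f}
  B4:   IN={f}   OUT={}

Merge at B0: OUT[B0] = IN[B1] = {b, d, f}
Applying B0's transfer function to that OUT value gives IN[B0] (row B0 above).

Answer: {b}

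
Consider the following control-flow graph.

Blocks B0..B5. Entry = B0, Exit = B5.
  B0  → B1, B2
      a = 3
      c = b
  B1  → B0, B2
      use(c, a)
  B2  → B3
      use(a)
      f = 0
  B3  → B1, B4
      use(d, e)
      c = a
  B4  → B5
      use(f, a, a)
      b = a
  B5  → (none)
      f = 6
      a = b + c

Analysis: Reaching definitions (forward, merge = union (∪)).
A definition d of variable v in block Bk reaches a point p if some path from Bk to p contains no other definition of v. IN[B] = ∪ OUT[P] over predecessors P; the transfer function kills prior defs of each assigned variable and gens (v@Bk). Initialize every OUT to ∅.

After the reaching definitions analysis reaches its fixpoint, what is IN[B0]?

Answer: {a@B0, c@B0, c@B3, f@B2}

Derivation:
Converged values:
  B0:  IN={a@B0, c@B0, c@B3, f@B2}  OUT={a@B0, c@B0, f@B2}
  B1:  IN={a@B0, c@B0, c@B3, f@B2}  OUT={a@B0, c@B0, c@B3, f@B2}
  B2:  IN={a@B0, c@B0, c@B3, f@B2}  OUT={a@B0, c@B0, c@B3, f@B2}
  B3:  IN={a@B0, c@B0, c@B3, f@B2}  OUT={a@B0, c@B3, f@B2}
  B4:  IN={a@B0, c@B3, f@B2}  OUT={a@B0, b@B4, c@B3, f@B2}
  B5:  IN={a@B0, b@B4, c@B3, f@B2}  OUT={a@B5, b@B4, c@B3, f@B5}

Merge at B0 (entry node, so the boundary value {} is joined with the incoming edge(s)): IN[B0] = {} ⊔ OUT[B1] = {a@B0, c@B0, c@B3, f@B2}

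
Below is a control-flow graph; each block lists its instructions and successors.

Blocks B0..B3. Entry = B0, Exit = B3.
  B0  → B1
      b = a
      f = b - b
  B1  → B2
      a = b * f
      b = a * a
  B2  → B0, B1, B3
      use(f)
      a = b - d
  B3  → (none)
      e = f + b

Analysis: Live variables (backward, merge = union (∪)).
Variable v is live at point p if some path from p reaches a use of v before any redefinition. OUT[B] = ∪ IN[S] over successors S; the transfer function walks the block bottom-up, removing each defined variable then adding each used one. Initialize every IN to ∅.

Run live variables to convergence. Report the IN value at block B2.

Converged values:
  B0: | IN={a, d} | OUT={b, d, f}
  B1: | IN={b, d, f} | OUT={b, d, f}
  B2: | IN={b, d, f} | OUT={a, b, d, f}
  B3: | IN={b, f} | OUT={}

Merge at B2: OUT[B2] = IN[B0] ⊔ IN[B1] ⊔ IN[B3] = {a, b, d, f}
Applying B2's transfer function to that OUT value gives IN[B2] (row B2 above).

Answer: {b, d, f}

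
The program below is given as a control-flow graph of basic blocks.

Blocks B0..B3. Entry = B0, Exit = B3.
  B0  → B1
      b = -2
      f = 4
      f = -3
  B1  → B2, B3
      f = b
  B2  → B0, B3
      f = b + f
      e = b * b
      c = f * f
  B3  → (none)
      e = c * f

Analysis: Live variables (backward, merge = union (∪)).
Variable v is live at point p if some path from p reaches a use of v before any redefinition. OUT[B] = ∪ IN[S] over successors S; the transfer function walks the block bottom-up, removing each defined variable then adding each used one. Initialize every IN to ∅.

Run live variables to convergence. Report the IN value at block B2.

Answer: {b, f}

Working:
Fixpoint table:
  B0: | IN={c} | OUT={b, c}
  B1: | IN={b, c} | OUT={b, c, f}
  B2: | IN={b, f} | OUT={c, f}
  B3: | IN={c, f} | OUT={}

Merge at B2: OUT[B2] = IN[B0] ⊔ IN[B3] = {c, f}
Applying B2's transfer function to that OUT value gives IN[B2] (row B2 above).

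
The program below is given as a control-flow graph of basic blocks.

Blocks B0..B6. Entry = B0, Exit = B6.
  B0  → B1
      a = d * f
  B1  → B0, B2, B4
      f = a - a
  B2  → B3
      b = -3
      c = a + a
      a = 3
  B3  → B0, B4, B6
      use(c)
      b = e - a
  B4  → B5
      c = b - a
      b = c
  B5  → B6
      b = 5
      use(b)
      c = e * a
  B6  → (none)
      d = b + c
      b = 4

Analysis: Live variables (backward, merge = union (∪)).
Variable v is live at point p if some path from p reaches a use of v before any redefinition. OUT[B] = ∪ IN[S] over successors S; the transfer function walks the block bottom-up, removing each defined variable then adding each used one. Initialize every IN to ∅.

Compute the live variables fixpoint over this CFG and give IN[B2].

Answer: {a, d, e, f}

Trace:
Per-block solution:
  B0:   IN={b, d, e, f}   OUT={a, b, d, e}
  B1:   IN={a, b, d, e}   OUT={a, b, d, e, f}
  B2:   IN={a, d, e, f}   OUT={a, c, d, e, f}
  B3:   IN={a, c, d, e, f}   OUT={a, b, c, d, e, f}
  B4:   IN={a, b, e}   OUT={a, e}
  B5:   IN={a, e}   OUT={b, c}
  B6:   IN={b, c}   OUT={}

Merge at B2: OUT[B2] = IN[B3] = {a, c, d, e, f}
Applying B2's transfer function to that OUT value gives IN[B2] (row B2 above).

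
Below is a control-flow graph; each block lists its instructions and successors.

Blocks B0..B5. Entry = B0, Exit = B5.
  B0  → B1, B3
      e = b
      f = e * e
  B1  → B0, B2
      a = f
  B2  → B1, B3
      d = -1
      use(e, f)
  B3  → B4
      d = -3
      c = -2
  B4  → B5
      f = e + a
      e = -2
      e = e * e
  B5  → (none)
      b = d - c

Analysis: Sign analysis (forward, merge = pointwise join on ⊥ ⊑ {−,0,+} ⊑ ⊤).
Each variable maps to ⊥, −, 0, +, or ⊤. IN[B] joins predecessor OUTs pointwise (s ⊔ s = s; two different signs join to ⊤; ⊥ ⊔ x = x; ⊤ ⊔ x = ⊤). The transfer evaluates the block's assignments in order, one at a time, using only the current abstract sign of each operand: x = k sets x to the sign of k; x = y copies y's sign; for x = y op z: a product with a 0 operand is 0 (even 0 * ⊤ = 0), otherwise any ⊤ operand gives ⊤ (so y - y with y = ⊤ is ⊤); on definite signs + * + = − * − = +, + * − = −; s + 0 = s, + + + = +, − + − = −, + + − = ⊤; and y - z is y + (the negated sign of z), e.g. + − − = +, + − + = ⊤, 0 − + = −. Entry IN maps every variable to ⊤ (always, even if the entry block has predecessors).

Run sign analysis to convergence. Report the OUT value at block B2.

Answer: {a: ⊤, b: ⊤, c: ⊤, d: -, e: ⊤, f: ⊤}

Derivation:
Fixpoint table:
  B0:  IN=(all ⊤)  OUT=(all ⊤)
  B1:  IN=(all ⊤)  OUT=(all ⊤)
  B2:  IN=(all ⊤)  OUT={d:-; rest ⊤}
  B3:  IN=(all ⊤)  OUT={c:-, d:-; rest ⊤}
  B4:  IN={c:-, d:-; rest ⊤}  OUT={c:-, d:-, e:+; rest ⊤}
  B5:  IN={c:-, d:-, e:+; rest ⊤}  OUT={c:-, d:-, e:+; rest ⊤}

Merge at B2: IN[B2] = OUT[B1] = {a: ⊤, b: ⊤, c: ⊤, d: ⊤, e: ⊤, f: ⊤}
Applying B2's transfer function to that IN value gives OUT[B2] (row B2 above).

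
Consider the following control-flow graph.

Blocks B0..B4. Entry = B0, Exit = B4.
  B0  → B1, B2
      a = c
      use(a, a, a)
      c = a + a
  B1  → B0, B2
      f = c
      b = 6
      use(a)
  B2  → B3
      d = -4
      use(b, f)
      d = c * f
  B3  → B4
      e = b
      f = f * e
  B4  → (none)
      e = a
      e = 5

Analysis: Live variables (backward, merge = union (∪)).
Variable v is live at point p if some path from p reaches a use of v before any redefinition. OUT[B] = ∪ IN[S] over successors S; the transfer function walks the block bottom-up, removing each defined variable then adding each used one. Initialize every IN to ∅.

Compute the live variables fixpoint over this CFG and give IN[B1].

Per-block solution:
  B0:   IN={b, c, f}   OUT={a, b, c, f}
  B1:   IN={a, c}   OUT={a, b, c, f}
  B2:   IN={a, b, c, f}   OUT={a, b, f}
  B3:   IN={a, b, f}   OUT={a}
  B4:   IN={a}   OUT={}

Merge at B1: OUT[B1] = IN[B0] ⊔ IN[B2] = {a, b, c, f}
Applying B1's transfer function to that OUT value gives IN[B1] (row B1 above).

Answer: {a, c}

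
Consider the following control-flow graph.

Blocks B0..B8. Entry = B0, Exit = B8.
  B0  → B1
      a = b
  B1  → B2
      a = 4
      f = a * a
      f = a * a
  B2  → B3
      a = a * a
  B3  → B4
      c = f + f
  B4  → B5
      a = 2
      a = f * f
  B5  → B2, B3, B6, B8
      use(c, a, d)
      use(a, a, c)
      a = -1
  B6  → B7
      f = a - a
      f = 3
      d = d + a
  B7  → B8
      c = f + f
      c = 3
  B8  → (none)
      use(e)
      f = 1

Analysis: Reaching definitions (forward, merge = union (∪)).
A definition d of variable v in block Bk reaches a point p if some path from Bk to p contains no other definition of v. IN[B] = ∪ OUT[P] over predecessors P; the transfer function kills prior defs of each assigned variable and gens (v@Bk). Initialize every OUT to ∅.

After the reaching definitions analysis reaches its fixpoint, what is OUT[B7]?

Answer: {a@B5, c@B7, d@B6, f@B6}

Trace:
Converged values:
  B0: | IN={} | OUT={a@B0}
  B1: | IN={a@B0} | OUT={a@B1, f@B1}
  B2: | IN={a@B1, a@B5, c@B3, f@B1} | OUT={a@B2, c@B3, f@B1}
  B3: | IN={a@B2, a@B5, c@B3, f@B1} | OUT={a@B2, a@B5, c@B3, f@B1}
  B4: | IN={a@B2, a@B5, c@B3, f@B1} | OUT={a@B4, c@B3, f@B1}
  B5: | IN={a@B4, c@B3, f@B1} | OUT={a@B5, c@B3, f@B1}
  B6: | IN={a@B5, c@B3, f@B1} | OUT={a@B5, c@B3, d@B6, f@B6}
  B7: | IN={a@B5, c@B3, d@B6, f@B6} | OUT={a@B5, c@B7, d@B6, f@B6}
  B8: | IN={a@B5, c@B3, c@B7, d@B6, f@B1, f@B6} | OUT={a@B5, c@B3, c@B7, d@B6, f@B8}

Merge at B7: IN[B7] = OUT[B6] = {a@B5, c@B3, d@B6, f@B6}
Applying B7's transfer function to that IN value gives OUT[B7] (row B7 above).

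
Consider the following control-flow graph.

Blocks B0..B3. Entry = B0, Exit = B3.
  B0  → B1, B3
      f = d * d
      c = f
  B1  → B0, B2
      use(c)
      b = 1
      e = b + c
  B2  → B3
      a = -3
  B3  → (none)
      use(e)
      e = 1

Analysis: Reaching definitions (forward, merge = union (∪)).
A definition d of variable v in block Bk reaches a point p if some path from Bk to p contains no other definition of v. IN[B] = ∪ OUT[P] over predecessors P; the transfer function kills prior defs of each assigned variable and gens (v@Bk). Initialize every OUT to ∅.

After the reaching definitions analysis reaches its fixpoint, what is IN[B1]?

Answer: {b@B1, c@B0, e@B1, f@B0}

Working:
Fixpoint table:
  B0:  IN={b@B1, c@B0, e@B1, f@B0}  OUT={b@B1, c@B0, e@B1, f@B0}
  B1:  IN={b@B1, c@B0, e@B1, f@B0}  OUT={b@B1, c@B0, e@B1, f@B0}
  B2:  IN={b@B1, c@B0, e@B1, f@B0}  OUT={a@B2, b@B1, c@B0, e@B1, f@B0}
  B3:  IN={a@B2, b@B1, c@B0, e@B1, f@B0}  OUT={a@B2, b@B1, c@B0, e@B3, f@B0}

Merge at B1: IN[B1] = OUT[B0] = {b@B1, c@B0, e@B1, f@B0}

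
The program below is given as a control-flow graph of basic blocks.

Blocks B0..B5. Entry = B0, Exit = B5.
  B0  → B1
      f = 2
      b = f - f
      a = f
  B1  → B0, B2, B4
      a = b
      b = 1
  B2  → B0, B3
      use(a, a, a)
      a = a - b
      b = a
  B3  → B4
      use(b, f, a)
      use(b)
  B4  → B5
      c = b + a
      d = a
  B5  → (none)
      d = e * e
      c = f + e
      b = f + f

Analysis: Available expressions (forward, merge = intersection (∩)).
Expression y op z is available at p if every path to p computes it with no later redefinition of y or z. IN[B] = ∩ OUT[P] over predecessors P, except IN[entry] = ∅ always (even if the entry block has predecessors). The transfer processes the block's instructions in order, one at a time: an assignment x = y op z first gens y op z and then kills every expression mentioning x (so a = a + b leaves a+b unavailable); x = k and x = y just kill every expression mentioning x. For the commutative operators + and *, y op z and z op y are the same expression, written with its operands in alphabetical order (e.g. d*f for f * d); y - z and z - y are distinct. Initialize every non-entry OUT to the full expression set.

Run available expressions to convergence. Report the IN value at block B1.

Fixpoint table:
  B0:   IN={}   OUT={f-f}
  B1:   IN={f-f}   OUT={f-f}
  B2:   IN={f-f}   OUT={f-f}
  B3:   IN={f-f}   OUT={f-f}
  B4:   IN={f-f}   OUT={a+b, f-f}
  B5:   IN={a+b, f-f}   OUT={e*e, e+f, f+f, f-f}

Merge at B1: IN[B1] = OUT[B0] = {f-f}

Answer: {f-f}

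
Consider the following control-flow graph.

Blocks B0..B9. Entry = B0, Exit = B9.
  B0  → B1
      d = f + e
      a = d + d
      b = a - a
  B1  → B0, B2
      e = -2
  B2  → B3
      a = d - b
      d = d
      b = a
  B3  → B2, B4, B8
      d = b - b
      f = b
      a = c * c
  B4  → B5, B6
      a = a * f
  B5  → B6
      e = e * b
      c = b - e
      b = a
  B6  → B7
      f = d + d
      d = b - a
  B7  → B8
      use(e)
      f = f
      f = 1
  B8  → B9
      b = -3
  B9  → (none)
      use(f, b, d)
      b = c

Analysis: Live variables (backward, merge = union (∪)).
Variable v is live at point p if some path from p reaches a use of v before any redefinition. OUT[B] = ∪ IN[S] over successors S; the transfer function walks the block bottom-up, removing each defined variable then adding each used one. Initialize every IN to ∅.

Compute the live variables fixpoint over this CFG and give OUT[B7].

Answer: {c, d, f}

Trace:
Fixpoint table:
  B0: | IN={c, e, f} | OUT={b, c, d, f}
  B1: | IN={b, c, d, f} | OUT={b, c, d, e, f}
  B2: | IN={b, c, d, e} | OUT={b, c, e}
  B3: | IN={b, c, e} | OUT={a, b, c, d, e, f}
  B4: | IN={a, b, c, d, e, f} | OUT={a, b, c, d, e}
  B5: | IN={a, b, d, e} | OUT={a, b, c, d, e}
  B6: | IN={a, b, c, d, e} | OUT={c, d, e, f}
  B7: | IN={c, d, e, f} | OUT={c, d, f}
  B8: | IN={c, d, f} | OUT={b, c, d, f}
  B9: | IN={b, c, d, f} | OUT={}

Merge at B7: OUT[B7] = IN[B8] = {c, d, f}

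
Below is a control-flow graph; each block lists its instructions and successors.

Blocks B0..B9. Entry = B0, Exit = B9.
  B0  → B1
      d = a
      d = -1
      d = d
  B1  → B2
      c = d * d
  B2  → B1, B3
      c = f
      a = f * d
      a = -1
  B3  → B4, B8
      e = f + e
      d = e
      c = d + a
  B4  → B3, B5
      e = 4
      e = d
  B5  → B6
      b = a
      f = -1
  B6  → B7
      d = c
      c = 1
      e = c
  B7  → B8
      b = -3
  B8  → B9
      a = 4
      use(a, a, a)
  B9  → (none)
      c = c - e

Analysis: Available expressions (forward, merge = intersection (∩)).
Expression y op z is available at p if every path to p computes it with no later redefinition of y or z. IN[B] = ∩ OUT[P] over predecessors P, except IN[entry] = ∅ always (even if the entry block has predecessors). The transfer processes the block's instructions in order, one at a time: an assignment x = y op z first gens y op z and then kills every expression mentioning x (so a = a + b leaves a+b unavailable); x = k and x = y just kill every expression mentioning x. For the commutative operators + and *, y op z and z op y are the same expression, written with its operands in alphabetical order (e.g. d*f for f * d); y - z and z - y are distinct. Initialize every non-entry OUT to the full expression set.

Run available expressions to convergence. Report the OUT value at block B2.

Per-block solution:
  B0:   IN={}   OUT={}
  B1:   IN={}   OUT={d*d}
  B2:   IN={d*d}   OUT={d*d, d*f}
  B3:   IN={}   OUT={a+d}
  B4:   IN={a+d}   OUT={a+d}
  B5:   IN={a+d}   OUT={a+d}
  B6:   IN={a+d}   OUT={}
  B7:   IN={}   OUT={}
  B8:   IN={}   OUT={}
  B9:   IN={}   OUT={}

Merge at B2: IN[B2] = OUT[B1] = {d*d}
Applying B2's transfer function to that IN value gives OUT[B2] (row B2 above).

Answer: {d*d, d*f}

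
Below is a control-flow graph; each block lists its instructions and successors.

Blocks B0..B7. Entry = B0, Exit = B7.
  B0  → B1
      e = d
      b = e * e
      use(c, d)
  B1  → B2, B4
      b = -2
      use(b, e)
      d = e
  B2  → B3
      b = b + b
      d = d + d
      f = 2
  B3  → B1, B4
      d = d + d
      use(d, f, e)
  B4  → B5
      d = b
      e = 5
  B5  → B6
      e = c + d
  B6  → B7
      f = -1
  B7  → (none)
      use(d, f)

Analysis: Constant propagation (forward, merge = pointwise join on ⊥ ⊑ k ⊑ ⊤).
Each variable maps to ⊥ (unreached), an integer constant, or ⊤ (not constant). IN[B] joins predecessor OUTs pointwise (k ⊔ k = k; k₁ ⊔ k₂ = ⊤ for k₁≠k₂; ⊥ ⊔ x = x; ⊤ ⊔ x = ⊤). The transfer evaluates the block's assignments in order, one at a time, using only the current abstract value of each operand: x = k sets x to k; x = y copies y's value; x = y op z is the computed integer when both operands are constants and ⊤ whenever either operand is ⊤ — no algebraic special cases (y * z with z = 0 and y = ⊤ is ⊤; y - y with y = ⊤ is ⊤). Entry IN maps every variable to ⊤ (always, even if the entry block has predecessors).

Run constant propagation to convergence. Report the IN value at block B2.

Answer: {a: ⊤, b: -2, c: ⊤, d: ⊤, e: ⊤, f: ⊤}

Derivation:
Per-block solution:
  B0:   IN=(all ⊤)   OUT=(all ⊤)
  B1:   IN=(all ⊤)   OUT={b:-2; rest ⊤}
  B2:   IN={b:-2; rest ⊤}   OUT={b:-4, f:2; rest ⊤}
  B3:   IN={b:-4, f:2; rest ⊤}   OUT={b:-4, f:2; rest ⊤}
  B4:   IN=(all ⊤)   OUT={e:5; rest ⊤}
  B5:   IN={e:5; rest ⊤}   OUT=(all ⊤)
  B6:   IN=(all ⊤)   OUT={f:-1; rest ⊤}
  B7:   IN={f:-1; rest ⊤}   OUT={f:-1; rest ⊤}

Merge at B2: IN[B2] = OUT[B1] = {a: ⊤, b: -2, c: ⊤, d: ⊤, e: ⊤, f: ⊤}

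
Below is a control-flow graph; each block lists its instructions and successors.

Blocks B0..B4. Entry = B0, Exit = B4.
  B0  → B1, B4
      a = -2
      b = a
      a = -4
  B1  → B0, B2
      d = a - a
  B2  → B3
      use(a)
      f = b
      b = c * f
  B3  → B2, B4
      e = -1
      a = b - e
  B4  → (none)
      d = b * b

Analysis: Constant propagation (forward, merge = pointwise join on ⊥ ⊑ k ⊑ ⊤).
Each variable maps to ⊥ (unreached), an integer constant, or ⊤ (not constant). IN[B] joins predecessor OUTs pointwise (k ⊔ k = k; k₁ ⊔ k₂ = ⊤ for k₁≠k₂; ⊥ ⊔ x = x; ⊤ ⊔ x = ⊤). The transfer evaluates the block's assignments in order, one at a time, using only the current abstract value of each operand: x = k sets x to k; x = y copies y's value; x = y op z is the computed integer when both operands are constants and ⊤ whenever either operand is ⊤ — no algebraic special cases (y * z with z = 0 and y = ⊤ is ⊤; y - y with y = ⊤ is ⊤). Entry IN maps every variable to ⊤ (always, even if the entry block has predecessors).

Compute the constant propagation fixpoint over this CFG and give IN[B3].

Answer: {a: ⊤, b: ⊤, c: ⊤, d: 0, e: ⊤, f: ⊤}

Trace:
Converged values:
  B0: | IN=(all ⊤) | OUT={a:-4, b:-2; rest ⊤}
  B1: | IN={a:-4, b:-2; rest ⊤} | OUT={a:-4, b:-2, d:0; rest ⊤}
  B2: | IN={d:0; rest ⊤} | OUT={d:0; rest ⊤}
  B3: | IN={d:0; rest ⊤} | OUT={d:0, e:-1; rest ⊤}
  B4: | IN=(all ⊤) | OUT=(all ⊤)

Merge at B3: IN[B3] = OUT[B2] = {a: ⊤, b: ⊤, c: ⊤, d: 0, e: ⊤, f: ⊤}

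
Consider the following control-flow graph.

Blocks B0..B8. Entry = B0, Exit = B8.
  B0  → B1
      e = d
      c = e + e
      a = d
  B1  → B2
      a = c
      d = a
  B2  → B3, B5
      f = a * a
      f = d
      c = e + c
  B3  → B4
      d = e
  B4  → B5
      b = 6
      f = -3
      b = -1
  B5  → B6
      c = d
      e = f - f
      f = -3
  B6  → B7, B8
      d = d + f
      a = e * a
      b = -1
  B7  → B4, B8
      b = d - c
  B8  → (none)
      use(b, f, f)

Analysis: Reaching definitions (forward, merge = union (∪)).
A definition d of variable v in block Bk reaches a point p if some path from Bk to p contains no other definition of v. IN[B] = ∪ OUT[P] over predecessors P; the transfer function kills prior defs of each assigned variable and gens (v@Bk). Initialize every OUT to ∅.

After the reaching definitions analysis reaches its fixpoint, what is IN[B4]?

Answer: {a@B1, a@B6, b@B7, c@B2, c@B5, d@B3, d@B6, e@B0, e@B5, f@B2, f@B5}

Working:
Converged values:
  B0:   IN={}   OUT={a@B0, c@B0, e@B0}
  B1:   IN={a@B0, c@B0, e@B0}   OUT={a@B1, c@B0, d@B1, e@B0}
  B2:   IN={a@B1, c@B0, d@B1, e@B0}   OUT={a@B1, c@B2, d@B1, e@B0, f@B2}
  B3:   IN={a@B1, c@B2, d@B1, e@B0, f@B2}   OUT={a@B1, c@B2, d@B3, e@B0, f@B2}
  B4:   IN={a@B1, a@B6, b@B7, c@B2, c@B5, d@B3, d@B6, e@B0, e@B5, f@B2, f@B5}   OUT={a@B1, a@B6, b@B4, c@B2, c@B5, d@B3, d@B6, e@B0, e@B5, f@B4}
  B5:   IN={a@B1, a@B6, b@B4, c@B2, c@B5, d@B1, d@B3, d@B6, e@B0, e@B5, f@B2, f@B4}   OUT={a@B1, a@B6, b@B4, c@B5, d@B1, d@B3, d@B6, e@B5, f@B5}
  B6:   IN={a@B1, a@B6, b@B4, c@B5, d@B1, d@B3, d@B6, e@B5, f@B5}   OUT={a@B6, b@B6, c@B5, d@B6, e@B5, f@B5}
  B7:   IN={a@B6, b@B6, c@B5, d@B6, e@B5, f@B5}   OUT={a@B6, b@B7, c@B5, d@B6, e@B5, f@B5}
  B8:   IN={a@B6, b@B6, b@B7, c@B5, d@B6, e@B5, f@B5}   OUT={a@B6, b@B6, b@B7, c@B5, d@B6, e@B5, f@B5}

Merge at B4: IN[B4] = OUT[B3] ⊔ OUT[B7] = {a@B1, a@B6, b@B7, c@B2, c@B5, d@B3, d@B6, e@B0, e@B5, f@B2, f@B5}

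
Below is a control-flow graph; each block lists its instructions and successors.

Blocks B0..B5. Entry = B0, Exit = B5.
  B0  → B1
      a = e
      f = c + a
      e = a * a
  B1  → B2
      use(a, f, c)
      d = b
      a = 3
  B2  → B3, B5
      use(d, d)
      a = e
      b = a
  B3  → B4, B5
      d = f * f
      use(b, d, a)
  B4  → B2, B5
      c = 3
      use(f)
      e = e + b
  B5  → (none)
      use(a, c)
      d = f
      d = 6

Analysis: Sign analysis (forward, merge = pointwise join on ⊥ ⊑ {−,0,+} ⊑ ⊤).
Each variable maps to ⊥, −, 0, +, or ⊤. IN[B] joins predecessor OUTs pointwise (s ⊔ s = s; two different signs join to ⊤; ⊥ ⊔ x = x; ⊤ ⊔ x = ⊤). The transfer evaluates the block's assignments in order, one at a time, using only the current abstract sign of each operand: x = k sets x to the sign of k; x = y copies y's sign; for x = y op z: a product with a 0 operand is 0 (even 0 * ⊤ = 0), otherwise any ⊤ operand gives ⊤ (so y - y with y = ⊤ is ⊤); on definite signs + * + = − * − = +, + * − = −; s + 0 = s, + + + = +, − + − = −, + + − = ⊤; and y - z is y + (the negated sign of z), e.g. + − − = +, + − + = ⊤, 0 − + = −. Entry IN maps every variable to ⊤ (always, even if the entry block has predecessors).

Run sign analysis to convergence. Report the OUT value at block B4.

Answer: {a: ⊤, b: ⊤, c: +, d: ⊤, e: ⊤, f: ⊤}

Derivation:
Per-block solution:
  B0: | IN=(all ⊤) | OUT=(all ⊤)
  B1: | IN=(all ⊤) | OUT={a:+; rest ⊤}
  B2: | IN=(all ⊤) | OUT=(all ⊤)
  B3: | IN=(all ⊤) | OUT=(all ⊤)
  B4: | IN=(all ⊤) | OUT={c:+; rest ⊤}
  B5: | IN=(all ⊤) | OUT={d:+; rest ⊤}

Merge at B4: IN[B4] = OUT[B3] = {a: ⊤, b: ⊤, c: ⊤, d: ⊤, e: ⊤, f: ⊤}
Applying B4's transfer function to that IN value gives OUT[B4] (row B4 above).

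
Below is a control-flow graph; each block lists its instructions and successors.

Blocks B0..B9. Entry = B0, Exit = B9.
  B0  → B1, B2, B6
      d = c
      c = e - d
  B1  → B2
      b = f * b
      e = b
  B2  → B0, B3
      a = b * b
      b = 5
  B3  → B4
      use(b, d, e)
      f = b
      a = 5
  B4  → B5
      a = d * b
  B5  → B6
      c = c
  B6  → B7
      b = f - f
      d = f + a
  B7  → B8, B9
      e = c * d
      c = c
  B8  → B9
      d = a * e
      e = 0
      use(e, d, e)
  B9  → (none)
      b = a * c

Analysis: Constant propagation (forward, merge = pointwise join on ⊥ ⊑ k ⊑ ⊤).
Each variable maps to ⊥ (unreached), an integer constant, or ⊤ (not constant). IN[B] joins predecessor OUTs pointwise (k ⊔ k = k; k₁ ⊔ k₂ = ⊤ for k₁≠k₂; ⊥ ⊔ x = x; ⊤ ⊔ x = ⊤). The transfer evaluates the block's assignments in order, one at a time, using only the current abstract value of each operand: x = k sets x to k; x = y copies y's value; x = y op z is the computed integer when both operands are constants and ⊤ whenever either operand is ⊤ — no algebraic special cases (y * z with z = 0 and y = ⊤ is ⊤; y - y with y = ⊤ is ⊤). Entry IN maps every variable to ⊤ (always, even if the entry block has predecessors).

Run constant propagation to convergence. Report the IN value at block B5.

Fixpoint table:
  B0:  IN=(all ⊤)  OUT=(all ⊤)
  B1:  IN=(all ⊤)  OUT=(all ⊤)
  B2:  IN=(all ⊤)  OUT={b:5; rest ⊤}
  B3:  IN={b:5; rest ⊤}  OUT={a:5, b:5, f:5; rest ⊤}
  B4:  IN={a:5, b:5, f:5; rest ⊤}  OUT={b:5, f:5; rest ⊤}
  B5:  IN={b:5, f:5; rest ⊤}  OUT={b:5, f:5; rest ⊤}
  B6:  IN=(all ⊤)  OUT=(all ⊤)
  B7:  IN=(all ⊤)  OUT=(all ⊤)
  B8:  IN=(all ⊤)  OUT={e:0; rest ⊤}
  B9:  IN=(all ⊤)  OUT=(all ⊤)

Merge at B5: IN[B5] = OUT[B4] = {a: ⊤, b: 5, c: ⊤, d: ⊤, e: ⊤, f: 5}

Answer: {a: ⊤, b: 5, c: ⊤, d: ⊤, e: ⊤, f: 5}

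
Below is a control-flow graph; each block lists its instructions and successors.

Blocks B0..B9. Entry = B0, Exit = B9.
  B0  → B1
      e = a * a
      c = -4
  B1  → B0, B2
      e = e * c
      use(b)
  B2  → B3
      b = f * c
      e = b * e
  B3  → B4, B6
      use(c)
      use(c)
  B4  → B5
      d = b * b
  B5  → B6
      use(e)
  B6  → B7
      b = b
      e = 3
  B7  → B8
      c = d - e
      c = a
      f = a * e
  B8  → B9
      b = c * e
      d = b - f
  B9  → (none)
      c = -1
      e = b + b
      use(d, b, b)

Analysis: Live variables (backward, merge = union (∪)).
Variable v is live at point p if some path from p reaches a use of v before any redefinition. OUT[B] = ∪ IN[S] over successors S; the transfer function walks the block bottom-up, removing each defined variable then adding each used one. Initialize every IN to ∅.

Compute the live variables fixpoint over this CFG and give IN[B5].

Answer: {a, b, d, e}

Trace:
Per-block solution:
  B0: | IN={a, b, d, f} | OUT={a, b, c, d, e, f}
  B1: | IN={a, b, c, d, e, f} | OUT={a, b, c, d, e, f}
  B2: | IN={a, c, d, e, f} | OUT={a, b, c, d, e}
  B3: | IN={a, b, c, d, e} | OUT={a, b, d, e}
  B4: | IN={a, b, e} | OUT={a, b, d, e}
  B5: | IN={a, b, d, e} | OUT={a, b, d}
  B6: | IN={a, b, d} | OUT={a, d, e}
  B7: | IN={a, d, e} | OUT={c, e, f}
  B8: | IN={c, e, f} | OUT={b, d}
  B9: | IN={b, d} | OUT={}

Merge at B5: OUT[B5] = IN[B6] = {a, b, d}
Applying B5's transfer function to that OUT value gives IN[B5] (row B5 above).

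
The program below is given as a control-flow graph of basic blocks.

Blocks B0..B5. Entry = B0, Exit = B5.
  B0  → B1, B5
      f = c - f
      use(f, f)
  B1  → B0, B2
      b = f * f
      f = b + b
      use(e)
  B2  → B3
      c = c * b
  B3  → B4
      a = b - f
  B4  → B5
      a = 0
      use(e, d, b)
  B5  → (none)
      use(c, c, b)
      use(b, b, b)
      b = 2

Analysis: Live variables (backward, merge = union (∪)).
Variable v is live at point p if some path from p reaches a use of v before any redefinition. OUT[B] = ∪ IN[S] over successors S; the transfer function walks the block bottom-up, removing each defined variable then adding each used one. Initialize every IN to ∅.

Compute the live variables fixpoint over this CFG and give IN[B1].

Answer: {c, d, e, f}

Working:
Converged values:
  B0:   IN={b, c, d, e, f}   OUT={b, c, d, e, f}
  B1:   IN={c, d, e, f}   OUT={b, c, d, e, f}
  B2:   IN={b, c, d, e, f}   OUT={b, c, d, e, f}
  B3:   IN={b, c, d, e, f}   OUT={b, c, d, e}
  B4:   IN={b, c, d, e}   OUT={b, c}
  B5:   IN={b, c}   OUT={}

Merge at B1: OUT[B1] = IN[B0] ⊔ IN[B2] = {b, c, d, e, f}
Applying B1's transfer function to that OUT value gives IN[B1] (row B1 above).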